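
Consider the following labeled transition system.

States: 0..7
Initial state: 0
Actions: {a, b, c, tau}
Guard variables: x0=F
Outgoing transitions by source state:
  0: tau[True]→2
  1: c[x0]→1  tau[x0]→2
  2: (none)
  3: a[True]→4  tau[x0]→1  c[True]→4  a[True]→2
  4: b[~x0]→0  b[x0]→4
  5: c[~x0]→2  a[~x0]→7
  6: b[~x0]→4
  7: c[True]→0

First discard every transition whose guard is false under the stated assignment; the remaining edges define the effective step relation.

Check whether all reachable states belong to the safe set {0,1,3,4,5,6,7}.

Safe = {0,1,3,4,5,6,7}
R = {0,2}
  0: ok
  2: outside
counterexample path to 2: tau

Answer: INVARIANT VIOLATED at state 2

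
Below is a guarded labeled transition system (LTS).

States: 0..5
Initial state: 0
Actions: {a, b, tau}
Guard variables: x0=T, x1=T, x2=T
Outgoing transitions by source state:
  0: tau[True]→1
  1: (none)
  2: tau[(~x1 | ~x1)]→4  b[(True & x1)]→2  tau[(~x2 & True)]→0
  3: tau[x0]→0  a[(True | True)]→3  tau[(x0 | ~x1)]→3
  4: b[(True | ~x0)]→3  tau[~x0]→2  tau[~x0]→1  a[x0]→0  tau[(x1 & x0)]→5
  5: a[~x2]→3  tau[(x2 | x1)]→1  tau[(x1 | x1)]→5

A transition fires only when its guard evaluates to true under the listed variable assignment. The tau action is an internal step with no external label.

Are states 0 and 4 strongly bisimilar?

Answer: NOT BISIMILAR

Working:
Compute ~ classes (split until stable):
  P[0] = {{0,1,2,3,4,5}}
  P[1] = {{0,5},{1},{2},{3},{4}}
  P[2] = {{0},{1},{2},{3},{4},{5}}
6 equivalence class(es) (converged in 3)
0∈{0}, 4∈{4}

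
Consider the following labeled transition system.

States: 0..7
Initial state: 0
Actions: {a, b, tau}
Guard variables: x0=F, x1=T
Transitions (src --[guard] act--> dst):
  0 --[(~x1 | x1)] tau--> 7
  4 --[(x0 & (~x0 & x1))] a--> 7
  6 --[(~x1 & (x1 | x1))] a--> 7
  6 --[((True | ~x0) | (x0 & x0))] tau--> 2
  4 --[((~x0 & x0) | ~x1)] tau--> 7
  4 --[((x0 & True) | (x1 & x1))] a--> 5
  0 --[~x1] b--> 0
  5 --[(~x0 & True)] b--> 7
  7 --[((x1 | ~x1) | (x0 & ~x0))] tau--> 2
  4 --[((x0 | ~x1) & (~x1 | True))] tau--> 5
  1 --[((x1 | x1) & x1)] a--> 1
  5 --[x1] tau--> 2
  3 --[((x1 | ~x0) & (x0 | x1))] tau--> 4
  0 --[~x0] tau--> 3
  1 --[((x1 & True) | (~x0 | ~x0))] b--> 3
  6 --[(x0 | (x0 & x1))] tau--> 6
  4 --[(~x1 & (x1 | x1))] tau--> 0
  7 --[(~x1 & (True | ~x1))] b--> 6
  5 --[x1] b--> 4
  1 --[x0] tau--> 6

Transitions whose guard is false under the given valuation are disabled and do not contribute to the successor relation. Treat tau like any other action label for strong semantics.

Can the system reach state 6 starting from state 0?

11 transition(s) survive guard evaluation.
depth 0: {0}
depth 1: {3,7}  cumulative {0,3,7}
depth 2: {2,4}  cumulative {0,2,3,4,7}
depth 3: {5}  cumulative {0,2,3,4,5,7}
Reachable = {0,2,3,4,5,7}

Answer: UNREACHABLE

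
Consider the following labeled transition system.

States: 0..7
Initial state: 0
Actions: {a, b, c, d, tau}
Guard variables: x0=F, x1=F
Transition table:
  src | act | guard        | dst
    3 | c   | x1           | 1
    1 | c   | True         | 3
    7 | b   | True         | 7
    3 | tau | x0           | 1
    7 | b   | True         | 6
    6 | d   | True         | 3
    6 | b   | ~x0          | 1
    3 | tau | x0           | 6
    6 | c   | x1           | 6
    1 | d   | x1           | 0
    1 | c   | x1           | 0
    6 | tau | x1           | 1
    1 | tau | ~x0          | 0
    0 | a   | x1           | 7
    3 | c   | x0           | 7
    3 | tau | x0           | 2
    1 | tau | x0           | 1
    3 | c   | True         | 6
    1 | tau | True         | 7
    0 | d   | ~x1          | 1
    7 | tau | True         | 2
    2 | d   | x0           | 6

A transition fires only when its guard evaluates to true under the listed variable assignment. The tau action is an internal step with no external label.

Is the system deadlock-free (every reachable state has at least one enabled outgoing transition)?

Answer: DEADLOCK at state 2

Analysis:
R = {0,1,2,3,6,7}
  0: d→1  [deg 1]
  1: c→3  tau→0  tau→7  [deg 3]
  2: ∅  [no exit]
  3: c→6  [deg 1]
  6: b→1  d→3  [deg 2]
  7: b→6  b→7  tau→2  [deg 3]
trace reaching 2: d·tau·tau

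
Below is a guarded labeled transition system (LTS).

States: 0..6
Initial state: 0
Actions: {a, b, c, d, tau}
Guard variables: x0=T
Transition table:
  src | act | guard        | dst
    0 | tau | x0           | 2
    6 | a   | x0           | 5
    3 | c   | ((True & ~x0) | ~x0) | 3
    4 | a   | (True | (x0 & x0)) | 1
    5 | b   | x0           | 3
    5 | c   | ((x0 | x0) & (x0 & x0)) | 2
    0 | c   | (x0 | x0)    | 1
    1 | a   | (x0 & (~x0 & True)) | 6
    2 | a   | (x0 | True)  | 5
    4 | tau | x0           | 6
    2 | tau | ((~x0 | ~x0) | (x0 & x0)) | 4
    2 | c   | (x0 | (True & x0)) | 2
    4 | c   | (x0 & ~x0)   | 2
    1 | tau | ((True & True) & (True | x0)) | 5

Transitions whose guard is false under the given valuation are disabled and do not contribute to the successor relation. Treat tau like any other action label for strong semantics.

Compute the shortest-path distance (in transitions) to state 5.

Breadth-first toward 5:
  L0 = {0}
  L1 = {1,2}
  L2 = {4,5}
5 enters at depth 2; path c·tau

Answer: 2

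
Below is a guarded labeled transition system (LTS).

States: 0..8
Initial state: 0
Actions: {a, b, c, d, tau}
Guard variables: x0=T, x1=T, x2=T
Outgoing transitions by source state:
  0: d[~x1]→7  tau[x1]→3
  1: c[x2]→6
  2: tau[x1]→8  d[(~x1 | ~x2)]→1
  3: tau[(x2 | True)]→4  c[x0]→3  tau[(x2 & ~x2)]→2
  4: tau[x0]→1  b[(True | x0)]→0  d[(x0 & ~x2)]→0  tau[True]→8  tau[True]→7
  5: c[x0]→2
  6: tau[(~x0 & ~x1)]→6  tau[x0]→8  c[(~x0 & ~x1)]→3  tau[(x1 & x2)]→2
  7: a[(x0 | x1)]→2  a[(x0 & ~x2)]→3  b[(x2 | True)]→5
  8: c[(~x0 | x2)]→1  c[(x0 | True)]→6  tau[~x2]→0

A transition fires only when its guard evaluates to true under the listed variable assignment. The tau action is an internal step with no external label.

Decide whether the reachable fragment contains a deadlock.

R = {0,1,2,3,4,5,6,7,8}
  0: tau→3  [1 out]
  1: c→6  [1 out]
  2: tau→8  [1 out]
  3: c→3  tau→4  [2 out]
  4: b→0  tau→1  tau→7  tau→8  [4 out]
  5: c→2  [1 out]
  6: tau→2  tau→8  [2 out]
  7: a→2  b→5  [2 out]
  8: c→1  c→6  [2 out]

Answer: DEADLOCK-FREE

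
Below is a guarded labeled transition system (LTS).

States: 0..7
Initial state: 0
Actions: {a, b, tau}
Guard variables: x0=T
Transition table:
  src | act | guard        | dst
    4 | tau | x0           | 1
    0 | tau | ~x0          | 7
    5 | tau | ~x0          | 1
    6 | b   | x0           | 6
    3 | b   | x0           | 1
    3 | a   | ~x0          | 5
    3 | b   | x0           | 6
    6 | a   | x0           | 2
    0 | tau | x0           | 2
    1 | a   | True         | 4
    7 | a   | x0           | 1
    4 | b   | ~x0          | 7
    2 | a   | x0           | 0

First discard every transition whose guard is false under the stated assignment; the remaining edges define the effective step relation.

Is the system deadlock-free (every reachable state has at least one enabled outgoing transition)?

R = {0,2}
  0: tau→2  [1 exit(s)]
  2: a→0  [1 exit(s)]

Answer: DEADLOCK-FREE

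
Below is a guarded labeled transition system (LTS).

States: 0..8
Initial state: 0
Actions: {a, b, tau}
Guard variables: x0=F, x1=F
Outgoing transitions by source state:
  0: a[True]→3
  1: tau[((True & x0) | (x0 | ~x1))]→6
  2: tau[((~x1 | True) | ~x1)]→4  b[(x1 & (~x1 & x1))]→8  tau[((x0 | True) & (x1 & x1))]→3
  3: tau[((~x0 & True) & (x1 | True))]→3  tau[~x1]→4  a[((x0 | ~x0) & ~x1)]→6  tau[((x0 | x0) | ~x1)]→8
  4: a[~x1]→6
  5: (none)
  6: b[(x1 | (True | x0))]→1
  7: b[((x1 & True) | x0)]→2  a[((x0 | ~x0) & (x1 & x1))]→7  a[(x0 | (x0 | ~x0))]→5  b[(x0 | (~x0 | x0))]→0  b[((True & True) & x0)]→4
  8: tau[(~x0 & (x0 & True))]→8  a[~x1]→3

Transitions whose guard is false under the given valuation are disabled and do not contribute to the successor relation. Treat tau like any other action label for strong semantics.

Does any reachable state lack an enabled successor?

Reach set: {0,1,3,4,6,8}
  0: a→3  [1 exit(s)]
  1: tau→6  [1 exit(s)]
  3: a→6  tau→3  tau→4  tau→8  [4 exit(s)]
  4: a→6  [1 exit(s)]
  6: b→1  [1 exit(s)]
  8: a→3  [1 exit(s)]

Answer: DEADLOCK-FREE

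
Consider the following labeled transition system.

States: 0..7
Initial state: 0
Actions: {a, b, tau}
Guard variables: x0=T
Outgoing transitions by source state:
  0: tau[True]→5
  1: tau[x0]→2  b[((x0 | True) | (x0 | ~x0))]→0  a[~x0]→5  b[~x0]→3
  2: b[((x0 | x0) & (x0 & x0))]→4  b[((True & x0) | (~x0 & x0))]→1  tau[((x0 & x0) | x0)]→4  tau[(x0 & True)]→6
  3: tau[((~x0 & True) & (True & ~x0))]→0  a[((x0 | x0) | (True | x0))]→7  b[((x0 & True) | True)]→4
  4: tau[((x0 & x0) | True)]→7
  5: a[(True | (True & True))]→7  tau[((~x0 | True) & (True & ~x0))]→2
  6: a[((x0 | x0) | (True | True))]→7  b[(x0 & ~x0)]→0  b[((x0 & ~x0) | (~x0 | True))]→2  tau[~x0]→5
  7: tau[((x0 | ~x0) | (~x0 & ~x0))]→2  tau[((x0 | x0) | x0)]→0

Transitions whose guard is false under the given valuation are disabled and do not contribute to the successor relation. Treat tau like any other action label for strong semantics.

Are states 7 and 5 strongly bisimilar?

Compute ~ classes (split until stable):
  π0 = {{0,1,2,3,4,5,6,7}}
  π1 = {{0,4,7},{1,2},{3,6},{5}}
  π2 = {{0},{1},{2},{3},{4},{5},{6},{7}}
8 equivalence class(es) (converged in 3)
[7]={7}  [5]={5}

Answer: NOT BISIMILAR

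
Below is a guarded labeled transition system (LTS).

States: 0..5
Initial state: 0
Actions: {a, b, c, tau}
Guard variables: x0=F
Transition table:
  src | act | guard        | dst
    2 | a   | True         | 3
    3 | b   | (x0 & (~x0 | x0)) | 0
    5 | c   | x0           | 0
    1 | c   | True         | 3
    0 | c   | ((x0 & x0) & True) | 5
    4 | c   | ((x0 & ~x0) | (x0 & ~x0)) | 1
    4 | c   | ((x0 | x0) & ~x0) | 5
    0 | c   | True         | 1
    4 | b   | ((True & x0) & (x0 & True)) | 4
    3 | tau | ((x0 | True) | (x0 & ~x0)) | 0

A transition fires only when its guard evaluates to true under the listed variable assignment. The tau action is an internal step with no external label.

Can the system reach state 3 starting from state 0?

Guard filter leaves 4 enabled edge(s).
depth 0: {0}
depth 1: {1}  now seen {0,1}
depth 2: {3}  now seen {0,1,3}
Reachable = {0,1,3}
trace reaching 3: c·c

Answer: REACHABLE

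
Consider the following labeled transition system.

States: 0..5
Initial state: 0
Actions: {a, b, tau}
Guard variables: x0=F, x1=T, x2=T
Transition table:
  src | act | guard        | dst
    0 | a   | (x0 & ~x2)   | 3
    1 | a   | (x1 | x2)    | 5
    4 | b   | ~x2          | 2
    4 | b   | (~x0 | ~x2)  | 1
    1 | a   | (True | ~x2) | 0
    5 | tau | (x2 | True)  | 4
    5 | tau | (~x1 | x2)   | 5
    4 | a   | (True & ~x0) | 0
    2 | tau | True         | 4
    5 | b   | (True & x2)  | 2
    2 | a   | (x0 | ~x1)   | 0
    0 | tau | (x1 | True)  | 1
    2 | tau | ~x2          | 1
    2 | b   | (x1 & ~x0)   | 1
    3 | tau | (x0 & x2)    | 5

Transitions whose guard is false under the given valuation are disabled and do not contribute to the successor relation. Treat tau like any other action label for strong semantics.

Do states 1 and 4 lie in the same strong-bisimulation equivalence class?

Answer: NOT BISIMILAR

Analysis:
Refine partition for ~:
  round 0: {{0,1,2,3,4,5}}
  round 1: {{0},{1},{2,5},{3},{4}}
  round 2: {{0},{1},{2},{3},{4},{5}}
Fixed point at round 3; 6 class(es).
1∈{1}, 4∈{4}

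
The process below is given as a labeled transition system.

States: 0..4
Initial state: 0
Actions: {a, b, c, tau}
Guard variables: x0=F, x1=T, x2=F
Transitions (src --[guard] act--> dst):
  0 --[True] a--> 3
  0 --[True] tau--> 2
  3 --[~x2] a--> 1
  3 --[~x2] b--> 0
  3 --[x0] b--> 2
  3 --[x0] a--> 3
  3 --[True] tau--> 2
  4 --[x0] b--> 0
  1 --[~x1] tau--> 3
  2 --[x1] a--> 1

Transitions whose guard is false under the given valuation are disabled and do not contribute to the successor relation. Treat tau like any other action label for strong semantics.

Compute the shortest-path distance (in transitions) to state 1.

Breadth-first toward 1:
  depth 0: {0}
  depth 1: {2,3}
  depth 2: {1}
first hit 1 at d=2 via a·a

Answer: 2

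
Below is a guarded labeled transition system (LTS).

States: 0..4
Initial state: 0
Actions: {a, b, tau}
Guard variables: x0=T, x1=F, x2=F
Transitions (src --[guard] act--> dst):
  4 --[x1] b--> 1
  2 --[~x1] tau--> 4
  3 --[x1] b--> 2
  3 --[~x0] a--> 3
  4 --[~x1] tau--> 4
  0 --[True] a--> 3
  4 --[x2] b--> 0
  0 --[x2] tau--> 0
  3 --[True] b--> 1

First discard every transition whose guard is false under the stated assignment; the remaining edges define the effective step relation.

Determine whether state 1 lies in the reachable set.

Answer: REACHABLE

Working:
After dropping false guards: 4 live edges.
depth 0: {0}
depth 1: {3}  cumulative {0,3}
depth 2: {1}  cumulative {0,1,3}
R = {0,1,3}
trace reaching 1: a·b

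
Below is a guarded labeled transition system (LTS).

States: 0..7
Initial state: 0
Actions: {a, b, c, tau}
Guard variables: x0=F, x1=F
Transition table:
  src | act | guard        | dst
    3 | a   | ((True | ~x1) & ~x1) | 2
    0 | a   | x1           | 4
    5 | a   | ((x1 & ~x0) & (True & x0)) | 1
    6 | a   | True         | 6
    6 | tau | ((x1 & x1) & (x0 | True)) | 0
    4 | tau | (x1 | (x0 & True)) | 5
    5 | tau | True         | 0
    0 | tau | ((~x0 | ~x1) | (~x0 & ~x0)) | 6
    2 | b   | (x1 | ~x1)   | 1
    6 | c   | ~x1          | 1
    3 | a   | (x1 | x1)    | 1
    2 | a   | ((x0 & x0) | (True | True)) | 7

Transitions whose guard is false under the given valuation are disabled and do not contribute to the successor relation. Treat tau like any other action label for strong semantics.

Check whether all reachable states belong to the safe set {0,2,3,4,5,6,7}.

Answer: INVARIANT VIOLATED at state 1

Working:
Safe = {0,2,3,4,5,6,7}
R = {0,1,6}
  0: ✓
  1: VIOLATES
  6: ✓
reach 1 via tau·c — violates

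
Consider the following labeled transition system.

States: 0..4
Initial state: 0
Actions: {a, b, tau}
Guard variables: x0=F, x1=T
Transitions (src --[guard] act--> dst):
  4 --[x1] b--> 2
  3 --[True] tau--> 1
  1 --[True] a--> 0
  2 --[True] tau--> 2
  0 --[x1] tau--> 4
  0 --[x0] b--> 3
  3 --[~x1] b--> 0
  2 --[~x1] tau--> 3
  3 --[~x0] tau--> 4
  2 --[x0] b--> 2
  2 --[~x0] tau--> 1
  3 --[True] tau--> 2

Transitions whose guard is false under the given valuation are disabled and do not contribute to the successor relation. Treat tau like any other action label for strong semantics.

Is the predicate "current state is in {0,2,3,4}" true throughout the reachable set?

Safe = {0,2,3,4}
R = {0,1,2,4}
  0: ✓
  1: VIOLATES
  2: ✓
  4: ✓
witness against invariant: tau·b·tau → 1

Answer: INVARIANT VIOLATED at state 1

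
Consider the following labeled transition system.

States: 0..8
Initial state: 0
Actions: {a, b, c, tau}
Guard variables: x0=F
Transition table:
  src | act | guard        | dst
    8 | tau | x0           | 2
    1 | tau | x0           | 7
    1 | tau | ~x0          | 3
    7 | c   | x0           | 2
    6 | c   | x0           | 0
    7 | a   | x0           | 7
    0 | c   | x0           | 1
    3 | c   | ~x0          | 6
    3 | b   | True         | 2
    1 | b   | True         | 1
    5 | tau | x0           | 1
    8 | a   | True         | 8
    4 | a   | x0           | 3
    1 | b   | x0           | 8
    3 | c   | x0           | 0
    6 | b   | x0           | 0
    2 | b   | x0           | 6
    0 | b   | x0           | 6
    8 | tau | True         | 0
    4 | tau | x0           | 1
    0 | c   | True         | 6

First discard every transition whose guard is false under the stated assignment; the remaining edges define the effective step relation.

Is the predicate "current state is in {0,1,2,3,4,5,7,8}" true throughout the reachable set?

Answer: INVARIANT VIOLATED at state 6

Trace:
Inv-set: {0,1,2,3,4,5,7,8}
Reachable = {0,6}
  0: ok
  6: ✗ unsafe
counterexample path to 6: c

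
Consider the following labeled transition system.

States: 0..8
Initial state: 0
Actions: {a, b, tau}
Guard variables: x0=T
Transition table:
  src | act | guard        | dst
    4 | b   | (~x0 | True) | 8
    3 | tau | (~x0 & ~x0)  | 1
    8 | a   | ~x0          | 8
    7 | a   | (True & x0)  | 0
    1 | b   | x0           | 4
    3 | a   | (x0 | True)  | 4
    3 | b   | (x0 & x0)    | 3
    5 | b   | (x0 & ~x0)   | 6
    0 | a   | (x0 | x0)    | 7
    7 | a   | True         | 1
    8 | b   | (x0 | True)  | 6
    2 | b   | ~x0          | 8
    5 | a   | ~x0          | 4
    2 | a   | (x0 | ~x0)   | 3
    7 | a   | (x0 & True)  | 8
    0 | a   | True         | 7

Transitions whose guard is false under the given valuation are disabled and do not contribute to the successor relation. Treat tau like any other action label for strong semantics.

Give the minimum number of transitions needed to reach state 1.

Answer: 2

Working:
Breadth-first toward 1:
  L0 = {0}
  L1 = {7}
  L2 = {1,8}
1 enters at depth 2; path a·a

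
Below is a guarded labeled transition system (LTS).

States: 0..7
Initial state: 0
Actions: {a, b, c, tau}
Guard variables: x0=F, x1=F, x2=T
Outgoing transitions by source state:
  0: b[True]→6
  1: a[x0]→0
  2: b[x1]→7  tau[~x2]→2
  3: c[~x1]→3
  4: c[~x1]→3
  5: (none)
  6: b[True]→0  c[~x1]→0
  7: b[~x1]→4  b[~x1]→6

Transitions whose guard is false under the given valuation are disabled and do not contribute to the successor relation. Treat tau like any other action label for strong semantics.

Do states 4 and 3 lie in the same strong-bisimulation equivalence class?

Answer: BISIMILAR

Trace:
Bisimulation quotient by refinement:
  P[0] = {{0,1,2,3,4,5,6,7}}
  P[1] = {{0,7},{1,2,5},{3,4},{6}}
  P[2] = {{0},{1,2,5},{3,4},{6},{7}}
stable after 3 split(s): 5 block(s)
class of 4: {3,4}; class of 3: {3,4}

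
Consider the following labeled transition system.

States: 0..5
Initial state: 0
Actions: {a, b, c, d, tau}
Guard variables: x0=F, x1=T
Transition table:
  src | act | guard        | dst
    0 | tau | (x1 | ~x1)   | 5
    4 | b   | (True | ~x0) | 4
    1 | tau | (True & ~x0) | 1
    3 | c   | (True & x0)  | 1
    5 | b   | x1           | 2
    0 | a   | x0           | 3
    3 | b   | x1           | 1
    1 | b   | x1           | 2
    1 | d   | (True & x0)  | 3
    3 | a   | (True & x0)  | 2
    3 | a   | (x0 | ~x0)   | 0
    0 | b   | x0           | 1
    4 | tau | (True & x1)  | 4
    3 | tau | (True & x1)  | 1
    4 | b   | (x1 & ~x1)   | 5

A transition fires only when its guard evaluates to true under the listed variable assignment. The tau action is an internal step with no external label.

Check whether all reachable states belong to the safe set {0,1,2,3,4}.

Answer: INVARIANT VIOLATED at state 5

Trace:
Allowed set {0,1,2,3,4}
R = {0,2,5}
  0: ✓
  2: ✓
  5: outside
witness against invariant: tau → 5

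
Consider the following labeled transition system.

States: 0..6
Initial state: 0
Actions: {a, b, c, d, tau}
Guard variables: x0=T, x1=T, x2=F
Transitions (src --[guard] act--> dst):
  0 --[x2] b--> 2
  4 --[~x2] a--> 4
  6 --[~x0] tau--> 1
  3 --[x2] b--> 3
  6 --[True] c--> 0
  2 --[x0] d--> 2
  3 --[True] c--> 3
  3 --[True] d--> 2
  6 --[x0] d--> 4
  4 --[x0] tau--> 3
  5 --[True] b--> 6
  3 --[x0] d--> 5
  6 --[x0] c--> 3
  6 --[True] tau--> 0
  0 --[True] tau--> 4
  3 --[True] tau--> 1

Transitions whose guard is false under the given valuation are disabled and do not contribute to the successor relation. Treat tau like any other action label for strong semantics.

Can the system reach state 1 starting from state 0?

Answer: REACHABLE

Trace:
Guard filter leaves 13 enabled edge(s).
L0 = {0}
L1 = {4}  now seen {0,4}
L2 = {3}  now seen {0,3,4}
L3 = {1,2,5}  now seen {0,1,2,3,4,5}
L4 = {6}  now seen {0,1,2,3,4,5,6}
Reach set: {0,1,2,3,4,5,6}
witness 1: tau·tau·tau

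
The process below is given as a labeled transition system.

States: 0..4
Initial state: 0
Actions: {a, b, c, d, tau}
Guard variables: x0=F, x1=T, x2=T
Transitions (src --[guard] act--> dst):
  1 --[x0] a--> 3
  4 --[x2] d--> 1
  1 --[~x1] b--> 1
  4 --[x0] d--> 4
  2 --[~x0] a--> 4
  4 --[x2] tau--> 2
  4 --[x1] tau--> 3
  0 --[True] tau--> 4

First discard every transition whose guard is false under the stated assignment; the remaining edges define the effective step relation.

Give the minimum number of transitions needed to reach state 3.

Answer: 2

Trace:
BFS to 3:
  L0 = {0}
  L1 = {4}
  L2 = {1,2,3}
first hit 3 at d=2 via tau·tau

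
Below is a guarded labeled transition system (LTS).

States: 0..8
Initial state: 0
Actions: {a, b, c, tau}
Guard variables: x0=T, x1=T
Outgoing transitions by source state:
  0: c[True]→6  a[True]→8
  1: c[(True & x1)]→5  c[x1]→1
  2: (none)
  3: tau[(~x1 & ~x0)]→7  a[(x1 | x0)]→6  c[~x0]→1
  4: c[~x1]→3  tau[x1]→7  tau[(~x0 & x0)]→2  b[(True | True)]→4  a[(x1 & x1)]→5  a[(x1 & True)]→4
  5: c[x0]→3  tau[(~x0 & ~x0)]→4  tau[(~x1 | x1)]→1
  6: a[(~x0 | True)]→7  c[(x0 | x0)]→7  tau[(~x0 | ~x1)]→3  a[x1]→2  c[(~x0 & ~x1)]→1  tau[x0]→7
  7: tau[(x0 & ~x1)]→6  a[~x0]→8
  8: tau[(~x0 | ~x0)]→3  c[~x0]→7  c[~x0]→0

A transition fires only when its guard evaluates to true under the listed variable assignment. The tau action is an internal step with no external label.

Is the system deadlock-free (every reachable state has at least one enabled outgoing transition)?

Reachable = {0,2,6,7,8}
  0: a→8  c→6  [2 exit(s)]
  2: ∅  [no exit]
  6: a→2  a→7  c→7  tau→7  [4 exit(s)]
  7: ∅  [no exit]
  8: ∅  [no exit]
Path to 2: c·a

Answer: DEADLOCK at state 2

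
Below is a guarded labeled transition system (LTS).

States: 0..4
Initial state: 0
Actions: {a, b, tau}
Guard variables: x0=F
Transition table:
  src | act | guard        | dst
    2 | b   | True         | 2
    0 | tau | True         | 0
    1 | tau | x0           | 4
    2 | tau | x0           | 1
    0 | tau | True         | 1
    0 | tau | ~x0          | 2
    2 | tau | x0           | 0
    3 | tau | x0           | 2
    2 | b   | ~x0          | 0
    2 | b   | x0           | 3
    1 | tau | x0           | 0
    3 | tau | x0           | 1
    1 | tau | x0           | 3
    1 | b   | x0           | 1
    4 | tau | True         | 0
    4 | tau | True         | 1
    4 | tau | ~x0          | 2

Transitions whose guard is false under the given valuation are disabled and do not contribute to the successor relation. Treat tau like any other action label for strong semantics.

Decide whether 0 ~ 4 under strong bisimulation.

Bisimulation quotient by refinement:
  π0 = {{0,1,2,3,4}}
  π1 = {{0,4},{1,3},{2}}
stable after 2 split(s): 3 block(s)
0∈{0,4}, 4∈{0,4}

Answer: BISIMILAR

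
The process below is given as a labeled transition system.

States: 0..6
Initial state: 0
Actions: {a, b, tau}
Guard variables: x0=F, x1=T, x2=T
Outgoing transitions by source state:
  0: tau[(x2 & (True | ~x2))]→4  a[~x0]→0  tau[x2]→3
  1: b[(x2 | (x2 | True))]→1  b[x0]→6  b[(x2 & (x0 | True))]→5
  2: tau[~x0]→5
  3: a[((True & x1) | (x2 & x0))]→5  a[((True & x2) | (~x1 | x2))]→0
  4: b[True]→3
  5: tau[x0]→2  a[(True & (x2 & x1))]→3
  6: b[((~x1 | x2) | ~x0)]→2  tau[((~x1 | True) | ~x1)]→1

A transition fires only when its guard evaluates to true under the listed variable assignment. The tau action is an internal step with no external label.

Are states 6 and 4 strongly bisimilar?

Answer: NOT BISIMILAR

Analysis:
Bisimulation quotient by refinement:
  P[0] = {{0,1,2,3,4,5,6}}
  P[1] = {{0},{1,4},{2},{3,5},{6}}
  P[2] = {{0},{1},{2},{3},{4},{5},{6}}
Fixed point at round 3; 7 class(es).
[6]={6}  [4]={4}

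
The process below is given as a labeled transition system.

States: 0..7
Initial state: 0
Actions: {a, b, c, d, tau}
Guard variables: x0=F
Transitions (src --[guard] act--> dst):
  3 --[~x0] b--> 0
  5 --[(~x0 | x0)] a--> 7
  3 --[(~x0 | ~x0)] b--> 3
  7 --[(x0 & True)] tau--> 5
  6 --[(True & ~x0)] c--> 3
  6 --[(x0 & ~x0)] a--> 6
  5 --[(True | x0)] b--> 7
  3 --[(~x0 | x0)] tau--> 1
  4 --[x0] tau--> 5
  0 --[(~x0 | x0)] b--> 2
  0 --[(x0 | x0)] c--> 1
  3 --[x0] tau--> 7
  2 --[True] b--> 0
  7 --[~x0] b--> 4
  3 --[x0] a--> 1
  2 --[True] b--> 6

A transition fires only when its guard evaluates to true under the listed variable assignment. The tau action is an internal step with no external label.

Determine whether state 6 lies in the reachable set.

Guard filter leaves 10 enabled edge(s).
L0 = {0}
L1 = {2}  total {0,2}
L2 = {6}  total {0,2,6}
L3 = {3}  total {0,2,3,6}
L4 = {1}  total {0,1,2,3,6}
Reach set: {0,1,2,3,6}
trace reaching 6: b·b

Answer: REACHABLE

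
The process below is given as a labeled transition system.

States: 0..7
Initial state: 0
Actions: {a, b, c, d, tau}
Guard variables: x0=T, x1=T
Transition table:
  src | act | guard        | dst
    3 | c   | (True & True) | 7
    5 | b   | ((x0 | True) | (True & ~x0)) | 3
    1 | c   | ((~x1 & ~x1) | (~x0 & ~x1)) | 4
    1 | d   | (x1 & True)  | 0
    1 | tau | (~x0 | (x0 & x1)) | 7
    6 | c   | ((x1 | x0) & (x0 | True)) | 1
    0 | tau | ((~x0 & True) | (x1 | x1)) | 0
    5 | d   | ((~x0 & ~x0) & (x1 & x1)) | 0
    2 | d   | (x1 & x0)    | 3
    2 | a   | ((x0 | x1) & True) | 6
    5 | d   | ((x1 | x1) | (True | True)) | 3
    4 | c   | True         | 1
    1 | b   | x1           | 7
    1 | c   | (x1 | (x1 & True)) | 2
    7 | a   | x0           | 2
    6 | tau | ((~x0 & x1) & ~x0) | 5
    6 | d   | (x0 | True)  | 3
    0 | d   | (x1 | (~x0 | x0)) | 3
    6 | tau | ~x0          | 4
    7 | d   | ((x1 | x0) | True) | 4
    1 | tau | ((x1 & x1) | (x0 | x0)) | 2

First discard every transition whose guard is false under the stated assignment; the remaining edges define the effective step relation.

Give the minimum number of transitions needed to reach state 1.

Answer: 4

Working:
BFS to 1:
  depth 0: {0}
  depth 1: {3}
  depth 2: {7}
  depth 3: {2,4}
  depth 4: {1,6}
depth(1)=4, e.g. d·c·d·c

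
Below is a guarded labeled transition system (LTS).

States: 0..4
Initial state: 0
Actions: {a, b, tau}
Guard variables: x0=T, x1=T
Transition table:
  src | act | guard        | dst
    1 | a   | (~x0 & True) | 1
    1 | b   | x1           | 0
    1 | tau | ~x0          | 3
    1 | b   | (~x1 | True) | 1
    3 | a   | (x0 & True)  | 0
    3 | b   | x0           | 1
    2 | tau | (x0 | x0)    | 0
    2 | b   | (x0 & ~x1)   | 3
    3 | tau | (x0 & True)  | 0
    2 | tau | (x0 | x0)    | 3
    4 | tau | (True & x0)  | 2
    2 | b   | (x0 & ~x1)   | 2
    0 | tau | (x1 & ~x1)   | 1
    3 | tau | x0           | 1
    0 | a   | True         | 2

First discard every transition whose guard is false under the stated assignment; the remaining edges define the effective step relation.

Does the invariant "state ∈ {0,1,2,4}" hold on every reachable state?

Answer: INVARIANT VIOLATED at state 3

Analysis:
Inv-set: {0,1,2,4}
Reach set: {0,1,2,3}
  0: ✓
  1: ✓
  2: ✓
  3: ✗ unsafe
reach 3 via a·tau — violates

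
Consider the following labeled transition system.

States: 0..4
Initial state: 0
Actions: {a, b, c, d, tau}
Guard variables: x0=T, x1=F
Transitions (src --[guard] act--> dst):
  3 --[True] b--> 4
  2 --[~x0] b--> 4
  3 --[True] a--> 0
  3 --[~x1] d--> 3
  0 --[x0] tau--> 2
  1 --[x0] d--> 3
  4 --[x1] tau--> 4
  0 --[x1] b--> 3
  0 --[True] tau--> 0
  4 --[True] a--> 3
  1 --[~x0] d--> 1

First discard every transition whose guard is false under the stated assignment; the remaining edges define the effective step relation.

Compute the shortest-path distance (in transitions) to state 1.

BFS to 1:
  depth 0: {0}
  depth 1: {2}
1 never appears.

Answer: UNREACHABLE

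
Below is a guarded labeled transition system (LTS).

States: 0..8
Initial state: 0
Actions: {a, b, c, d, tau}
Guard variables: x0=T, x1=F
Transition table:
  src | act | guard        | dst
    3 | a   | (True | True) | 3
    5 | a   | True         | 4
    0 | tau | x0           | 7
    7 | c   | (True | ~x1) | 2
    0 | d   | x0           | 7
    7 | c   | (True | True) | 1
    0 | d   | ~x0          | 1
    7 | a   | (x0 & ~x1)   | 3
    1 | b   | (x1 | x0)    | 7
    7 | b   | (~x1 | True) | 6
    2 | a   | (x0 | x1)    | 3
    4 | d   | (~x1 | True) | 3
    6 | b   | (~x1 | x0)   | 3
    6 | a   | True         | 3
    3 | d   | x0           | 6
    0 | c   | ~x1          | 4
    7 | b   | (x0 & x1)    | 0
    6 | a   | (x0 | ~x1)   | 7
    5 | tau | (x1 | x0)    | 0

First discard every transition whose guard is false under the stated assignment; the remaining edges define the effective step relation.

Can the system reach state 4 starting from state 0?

After dropping false guards: 17 live edges.
Layer 0: {0}
Layer 1: {4,7}  now seen {0,4,7}
Layer 2: {1,2,3,6}  now seen {0,1,2,3,4,6,7}
Reachable = {0,1,2,3,4,6,7}
Path to 4: c

Answer: REACHABLE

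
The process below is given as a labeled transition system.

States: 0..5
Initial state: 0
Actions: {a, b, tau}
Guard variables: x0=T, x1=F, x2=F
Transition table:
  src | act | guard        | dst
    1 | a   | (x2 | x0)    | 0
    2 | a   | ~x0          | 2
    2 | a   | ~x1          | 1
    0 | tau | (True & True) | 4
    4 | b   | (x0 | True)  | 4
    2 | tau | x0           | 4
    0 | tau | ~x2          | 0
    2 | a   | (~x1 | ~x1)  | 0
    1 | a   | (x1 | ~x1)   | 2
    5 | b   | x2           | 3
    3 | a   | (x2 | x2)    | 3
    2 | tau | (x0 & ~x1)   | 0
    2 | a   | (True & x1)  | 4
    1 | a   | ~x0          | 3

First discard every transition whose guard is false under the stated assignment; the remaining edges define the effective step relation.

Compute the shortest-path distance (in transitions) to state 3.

Answer: UNREACHABLE

Trace:
BFS to 3:
  Layer 0: {0}
  Layer 1: {4}
3 never appears.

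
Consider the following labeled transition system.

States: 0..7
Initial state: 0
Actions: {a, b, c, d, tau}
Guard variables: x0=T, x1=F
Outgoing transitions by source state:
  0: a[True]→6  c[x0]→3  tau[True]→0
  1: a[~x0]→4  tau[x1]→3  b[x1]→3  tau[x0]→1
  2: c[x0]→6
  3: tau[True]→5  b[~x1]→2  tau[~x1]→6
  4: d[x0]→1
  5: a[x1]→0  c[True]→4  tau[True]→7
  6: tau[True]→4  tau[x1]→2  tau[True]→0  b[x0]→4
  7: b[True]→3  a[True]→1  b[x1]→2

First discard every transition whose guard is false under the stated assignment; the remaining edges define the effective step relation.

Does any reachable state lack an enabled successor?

Answer: DEADLOCK-FREE

Working:
R = {0,1,2,3,4,5,6,7}
  0: a→6  c→3  tau→0  [3 out]
  1: tau→1  [1 out]
  2: c→6  [1 out]
  3: b→2  tau→5  tau→6  [3 out]
  4: d→1  [1 out]
  5: c→4  tau→7  [2 out]
  6: b→4  tau→0  tau→4  [3 out]
  7: a→1  b→3  [2 out]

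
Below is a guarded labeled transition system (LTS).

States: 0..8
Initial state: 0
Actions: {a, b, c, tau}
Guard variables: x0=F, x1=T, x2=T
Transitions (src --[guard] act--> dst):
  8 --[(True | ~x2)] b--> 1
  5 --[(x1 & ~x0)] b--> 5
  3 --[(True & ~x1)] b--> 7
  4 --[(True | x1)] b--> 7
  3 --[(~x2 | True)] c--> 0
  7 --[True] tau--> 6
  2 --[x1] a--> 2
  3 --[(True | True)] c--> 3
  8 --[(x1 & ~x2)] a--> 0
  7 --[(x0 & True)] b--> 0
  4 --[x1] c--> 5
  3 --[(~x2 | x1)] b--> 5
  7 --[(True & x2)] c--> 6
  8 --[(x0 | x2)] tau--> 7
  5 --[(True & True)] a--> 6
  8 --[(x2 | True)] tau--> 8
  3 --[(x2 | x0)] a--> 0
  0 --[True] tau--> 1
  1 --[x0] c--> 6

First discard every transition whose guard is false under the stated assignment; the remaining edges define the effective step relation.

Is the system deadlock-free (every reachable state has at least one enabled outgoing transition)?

Answer: DEADLOCK at state 1

Analysis:
Reachable = {0,1}
  0: tau→1  [1 out]
  1: ∅  [STUCK]
witness 1: tau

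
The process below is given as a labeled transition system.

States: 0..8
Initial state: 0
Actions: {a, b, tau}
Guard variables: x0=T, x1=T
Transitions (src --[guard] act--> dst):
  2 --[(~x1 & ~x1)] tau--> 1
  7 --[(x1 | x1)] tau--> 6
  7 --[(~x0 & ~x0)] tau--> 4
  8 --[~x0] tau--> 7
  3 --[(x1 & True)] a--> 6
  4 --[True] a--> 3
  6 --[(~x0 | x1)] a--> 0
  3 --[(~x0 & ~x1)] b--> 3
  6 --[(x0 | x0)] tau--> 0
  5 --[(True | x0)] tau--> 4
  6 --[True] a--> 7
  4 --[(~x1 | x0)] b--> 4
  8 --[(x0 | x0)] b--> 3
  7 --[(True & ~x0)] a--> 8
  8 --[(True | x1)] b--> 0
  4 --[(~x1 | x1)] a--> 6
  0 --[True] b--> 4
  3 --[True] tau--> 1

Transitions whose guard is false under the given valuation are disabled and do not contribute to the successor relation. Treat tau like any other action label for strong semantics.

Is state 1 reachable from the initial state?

Answer: REACHABLE

Working:
After dropping false guards: 13 live edges.
depth 0: {0}
depth 1: {4}  cumulative {0,4}
depth 2: {3,6}  cumulative {0,3,4,6}
depth 3: {1,7}  cumulative {0,1,3,4,6,7}
R = {0,1,3,4,6,7}
trace reaching 1: b·a·tau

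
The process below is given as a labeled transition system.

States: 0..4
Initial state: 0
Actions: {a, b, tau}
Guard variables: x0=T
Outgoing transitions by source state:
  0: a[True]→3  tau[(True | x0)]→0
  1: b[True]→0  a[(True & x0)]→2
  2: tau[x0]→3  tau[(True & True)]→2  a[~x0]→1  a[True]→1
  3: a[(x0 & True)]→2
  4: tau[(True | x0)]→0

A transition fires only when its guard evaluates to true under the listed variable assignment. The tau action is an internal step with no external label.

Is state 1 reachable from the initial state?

Answer: REACHABLE

Working:
After dropping false guards: 9 live edges.
Layer 0: {0}
Layer 1: {3}  total {0,3}
Layer 2: {2}  total {0,2,3}
Layer 3: {1}  total {0,1,2,3}
Reachable = {0,1,2,3}
trace reaching 1: a·a·a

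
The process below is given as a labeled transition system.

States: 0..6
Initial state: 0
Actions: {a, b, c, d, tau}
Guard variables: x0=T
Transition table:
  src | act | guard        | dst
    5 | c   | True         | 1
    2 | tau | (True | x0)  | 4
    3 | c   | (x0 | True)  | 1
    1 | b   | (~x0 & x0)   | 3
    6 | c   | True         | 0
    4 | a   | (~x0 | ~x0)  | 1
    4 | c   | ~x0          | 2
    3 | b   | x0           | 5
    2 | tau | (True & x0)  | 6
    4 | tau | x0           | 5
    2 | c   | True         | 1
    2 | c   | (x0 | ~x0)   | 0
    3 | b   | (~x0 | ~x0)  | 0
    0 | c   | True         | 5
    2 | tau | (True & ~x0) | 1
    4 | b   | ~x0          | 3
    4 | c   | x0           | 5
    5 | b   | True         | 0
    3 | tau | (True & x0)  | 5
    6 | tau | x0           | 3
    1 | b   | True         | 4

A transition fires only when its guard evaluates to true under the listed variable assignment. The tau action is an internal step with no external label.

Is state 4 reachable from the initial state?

Guard filter leaves 15 enabled edge(s).
depth 0: {0}
depth 1: {5}  now seen {0,5}
depth 2: {1}  now seen {0,1,5}
depth 3: {4}  now seen {0,1,4,5}
R = {0,1,4,5}
Path to 4: c·c·b

Answer: REACHABLE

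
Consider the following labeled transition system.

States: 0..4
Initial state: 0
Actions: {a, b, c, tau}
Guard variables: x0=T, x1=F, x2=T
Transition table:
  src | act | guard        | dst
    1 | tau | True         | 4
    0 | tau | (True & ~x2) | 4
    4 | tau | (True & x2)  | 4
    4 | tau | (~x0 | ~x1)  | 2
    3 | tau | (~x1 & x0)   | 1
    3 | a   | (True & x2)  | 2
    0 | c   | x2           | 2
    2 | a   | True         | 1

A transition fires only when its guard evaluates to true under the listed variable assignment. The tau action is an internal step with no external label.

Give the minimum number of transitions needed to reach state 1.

Breadth-first toward 1:
  Layer 0: {0}
  Layer 1: {2}
  Layer 2: {1}
first hit 1 at d=2 via c·a

Answer: 2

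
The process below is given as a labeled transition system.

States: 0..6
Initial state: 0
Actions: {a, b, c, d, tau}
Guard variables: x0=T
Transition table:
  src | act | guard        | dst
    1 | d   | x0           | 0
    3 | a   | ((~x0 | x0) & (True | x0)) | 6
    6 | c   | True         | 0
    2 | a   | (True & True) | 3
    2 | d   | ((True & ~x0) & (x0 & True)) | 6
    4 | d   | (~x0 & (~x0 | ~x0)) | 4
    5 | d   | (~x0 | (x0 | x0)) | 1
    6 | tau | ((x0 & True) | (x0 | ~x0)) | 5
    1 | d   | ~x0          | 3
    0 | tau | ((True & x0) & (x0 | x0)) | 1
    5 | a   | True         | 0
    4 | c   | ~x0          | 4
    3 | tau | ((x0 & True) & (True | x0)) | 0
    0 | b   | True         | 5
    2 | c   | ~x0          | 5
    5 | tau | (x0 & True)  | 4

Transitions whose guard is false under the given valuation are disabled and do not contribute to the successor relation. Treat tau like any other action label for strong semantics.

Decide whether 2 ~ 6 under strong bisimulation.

Answer: NOT BISIMILAR

Working:
Compute ~ classes (split until stable):
  round 0: {{0,1,2,3,4,5,6}}
  round 1: {{0},{1},{2},{3},{4},{5},{6}}
stable after 2 split(s): 7 block(s)
2∈{2}, 6∈{6}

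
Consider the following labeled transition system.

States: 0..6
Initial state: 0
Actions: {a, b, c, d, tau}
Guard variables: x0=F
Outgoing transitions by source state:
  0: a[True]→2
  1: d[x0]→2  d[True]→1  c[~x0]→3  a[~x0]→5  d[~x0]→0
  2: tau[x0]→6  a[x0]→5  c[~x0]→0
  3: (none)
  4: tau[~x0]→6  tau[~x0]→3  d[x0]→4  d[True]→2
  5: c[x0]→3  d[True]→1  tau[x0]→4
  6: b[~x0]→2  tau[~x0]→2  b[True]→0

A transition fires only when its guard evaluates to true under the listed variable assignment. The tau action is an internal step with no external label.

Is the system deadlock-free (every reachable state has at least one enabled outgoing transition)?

Answer: DEADLOCK-FREE

Trace:
R = {0,2}
  0: a→2  [deg 1]
  2: c→0  [deg 1]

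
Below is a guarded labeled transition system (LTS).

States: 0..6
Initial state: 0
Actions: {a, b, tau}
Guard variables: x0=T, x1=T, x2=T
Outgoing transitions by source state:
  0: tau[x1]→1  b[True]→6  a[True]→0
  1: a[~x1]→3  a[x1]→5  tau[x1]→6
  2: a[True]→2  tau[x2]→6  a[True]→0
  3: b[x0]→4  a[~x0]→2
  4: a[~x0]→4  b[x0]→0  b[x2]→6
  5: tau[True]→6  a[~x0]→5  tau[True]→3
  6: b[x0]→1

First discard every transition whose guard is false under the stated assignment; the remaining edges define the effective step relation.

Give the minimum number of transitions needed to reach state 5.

Answer: 2

Working:
Breadth-first toward 5:
  Layer 0: {0}
  Layer 1: {1,6}
  Layer 2: {5}
depth(5)=2, e.g. tau·a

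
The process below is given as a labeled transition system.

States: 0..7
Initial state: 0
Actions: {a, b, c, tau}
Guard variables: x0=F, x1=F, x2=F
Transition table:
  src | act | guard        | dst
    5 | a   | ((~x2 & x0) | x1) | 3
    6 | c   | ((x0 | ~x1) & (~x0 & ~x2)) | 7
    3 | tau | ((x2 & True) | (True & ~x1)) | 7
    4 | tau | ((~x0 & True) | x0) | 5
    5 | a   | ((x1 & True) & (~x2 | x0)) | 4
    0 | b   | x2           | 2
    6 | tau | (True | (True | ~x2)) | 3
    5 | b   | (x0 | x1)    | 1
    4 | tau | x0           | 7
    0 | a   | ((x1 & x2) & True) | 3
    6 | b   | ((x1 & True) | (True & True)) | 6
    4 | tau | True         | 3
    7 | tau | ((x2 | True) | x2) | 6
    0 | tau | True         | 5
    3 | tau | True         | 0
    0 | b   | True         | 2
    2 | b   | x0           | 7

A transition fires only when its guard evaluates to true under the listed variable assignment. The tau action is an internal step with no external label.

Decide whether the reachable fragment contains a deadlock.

Reach set: {0,2,5}
  0: b→2  tau→5  [deg 2]
  2: ∅  [deadlock]
  5: ∅  [deadlock]
Path to 2: b

Answer: DEADLOCK at state 2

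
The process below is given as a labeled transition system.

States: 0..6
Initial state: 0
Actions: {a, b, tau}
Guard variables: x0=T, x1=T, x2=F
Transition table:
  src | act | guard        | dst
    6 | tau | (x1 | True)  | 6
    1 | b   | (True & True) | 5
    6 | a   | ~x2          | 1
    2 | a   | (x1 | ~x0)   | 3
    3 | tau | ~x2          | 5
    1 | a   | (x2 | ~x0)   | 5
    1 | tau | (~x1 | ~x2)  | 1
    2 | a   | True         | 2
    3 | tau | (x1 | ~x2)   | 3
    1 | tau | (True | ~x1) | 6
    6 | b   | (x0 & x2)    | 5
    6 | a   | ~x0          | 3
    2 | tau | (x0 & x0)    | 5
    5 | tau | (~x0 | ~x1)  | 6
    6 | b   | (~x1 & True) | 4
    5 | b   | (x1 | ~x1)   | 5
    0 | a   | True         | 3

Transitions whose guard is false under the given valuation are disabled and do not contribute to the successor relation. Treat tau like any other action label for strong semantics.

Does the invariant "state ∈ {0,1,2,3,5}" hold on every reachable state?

Answer: INVARIANT HOLDS

Working:
Allowed set {0,1,2,3,5}
Reach set: {0,3,5}
  0: ok
  3: ok
  5: ok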